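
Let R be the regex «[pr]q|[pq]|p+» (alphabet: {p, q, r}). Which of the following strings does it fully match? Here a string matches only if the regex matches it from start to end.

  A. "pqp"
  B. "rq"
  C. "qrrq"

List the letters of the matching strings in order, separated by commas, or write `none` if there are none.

A → no match
B → match
C → no match

B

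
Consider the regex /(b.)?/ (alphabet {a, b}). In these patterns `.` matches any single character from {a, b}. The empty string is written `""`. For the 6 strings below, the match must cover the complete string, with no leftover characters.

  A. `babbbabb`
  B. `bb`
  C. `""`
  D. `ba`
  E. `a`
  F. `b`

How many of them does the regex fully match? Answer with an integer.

3

A → no match
B → match
C → match
D → match
E → no match
F → no match
Total matched: 3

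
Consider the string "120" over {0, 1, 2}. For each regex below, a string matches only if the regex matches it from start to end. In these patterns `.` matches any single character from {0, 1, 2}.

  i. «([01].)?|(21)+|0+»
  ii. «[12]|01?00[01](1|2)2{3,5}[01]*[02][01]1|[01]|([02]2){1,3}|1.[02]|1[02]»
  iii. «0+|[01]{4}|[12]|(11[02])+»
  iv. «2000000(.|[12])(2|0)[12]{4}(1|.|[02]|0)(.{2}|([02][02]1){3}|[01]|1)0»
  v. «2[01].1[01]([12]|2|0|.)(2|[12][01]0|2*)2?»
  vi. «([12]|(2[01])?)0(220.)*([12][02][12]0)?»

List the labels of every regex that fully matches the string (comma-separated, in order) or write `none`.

i → no match
ii → match
iii → no match
iv → no match — must start with "2000000"
v → no match — must start with "2"
vi → no match

ii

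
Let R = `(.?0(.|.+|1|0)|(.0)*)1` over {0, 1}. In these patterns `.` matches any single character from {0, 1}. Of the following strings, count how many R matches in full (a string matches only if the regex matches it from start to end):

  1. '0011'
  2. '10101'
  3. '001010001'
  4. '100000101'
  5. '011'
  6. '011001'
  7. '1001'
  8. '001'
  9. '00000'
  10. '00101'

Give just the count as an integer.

9

1 → match
2 → match
3 → match
4 → match
5 → match
6 → match
7 → match
8 → match
9 → no match — must end with '1'
10 → match
Total matched: 9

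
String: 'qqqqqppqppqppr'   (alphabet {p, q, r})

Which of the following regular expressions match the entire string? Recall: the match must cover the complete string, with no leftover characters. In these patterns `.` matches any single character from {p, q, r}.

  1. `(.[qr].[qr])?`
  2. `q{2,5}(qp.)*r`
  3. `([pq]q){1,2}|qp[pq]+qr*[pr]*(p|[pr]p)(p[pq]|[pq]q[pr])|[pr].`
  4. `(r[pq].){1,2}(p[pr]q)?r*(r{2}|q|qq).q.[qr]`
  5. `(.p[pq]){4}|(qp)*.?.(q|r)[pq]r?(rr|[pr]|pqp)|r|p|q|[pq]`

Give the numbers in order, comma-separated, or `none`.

1 → no match
2 → match
3 → no match
4 → no match — must start with 'r'
5 → no match

2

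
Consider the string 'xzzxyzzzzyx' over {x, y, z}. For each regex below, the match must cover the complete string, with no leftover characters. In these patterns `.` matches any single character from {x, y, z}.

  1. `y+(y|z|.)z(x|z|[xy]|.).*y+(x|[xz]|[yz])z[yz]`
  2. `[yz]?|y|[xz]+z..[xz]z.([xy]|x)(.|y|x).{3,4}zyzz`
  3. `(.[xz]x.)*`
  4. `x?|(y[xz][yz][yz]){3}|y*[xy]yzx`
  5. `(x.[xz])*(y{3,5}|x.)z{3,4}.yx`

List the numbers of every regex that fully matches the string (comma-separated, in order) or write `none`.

1 → no match — must start with 'y'
2 → no match
3 → no match
4 → no match
5 → match

5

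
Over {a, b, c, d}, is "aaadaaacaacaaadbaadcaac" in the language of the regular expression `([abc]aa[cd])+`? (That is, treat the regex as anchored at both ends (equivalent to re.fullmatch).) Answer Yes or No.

No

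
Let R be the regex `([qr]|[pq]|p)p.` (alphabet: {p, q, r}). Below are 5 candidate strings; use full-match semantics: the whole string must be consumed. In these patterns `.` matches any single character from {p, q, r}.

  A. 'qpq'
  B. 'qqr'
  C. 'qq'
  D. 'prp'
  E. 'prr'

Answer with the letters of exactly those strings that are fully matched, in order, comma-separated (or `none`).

A

A. 'qpq' → match
B. 'qqr' → no match
C. 'qq' → no match
D. 'prp' → no match
E. 'prr' → no match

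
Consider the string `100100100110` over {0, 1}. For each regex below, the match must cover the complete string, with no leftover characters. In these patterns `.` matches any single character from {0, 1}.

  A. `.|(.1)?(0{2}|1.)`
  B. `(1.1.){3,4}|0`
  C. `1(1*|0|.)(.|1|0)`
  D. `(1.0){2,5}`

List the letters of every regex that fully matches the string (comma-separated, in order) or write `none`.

D

A → no match
B → no match
C → no match
D → match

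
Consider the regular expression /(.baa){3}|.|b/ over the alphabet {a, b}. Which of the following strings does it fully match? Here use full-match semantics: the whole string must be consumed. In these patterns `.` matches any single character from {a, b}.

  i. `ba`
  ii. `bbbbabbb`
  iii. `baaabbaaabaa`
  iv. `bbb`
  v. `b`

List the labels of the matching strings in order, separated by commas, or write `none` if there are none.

i → no match
ii → no match
iii → no match
iv → no match
v → match

v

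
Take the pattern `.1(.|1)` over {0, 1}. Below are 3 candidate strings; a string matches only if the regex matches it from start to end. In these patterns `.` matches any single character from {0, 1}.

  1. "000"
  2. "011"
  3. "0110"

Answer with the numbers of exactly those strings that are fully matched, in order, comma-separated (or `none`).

1 → no match
2 → match
3 → no match

2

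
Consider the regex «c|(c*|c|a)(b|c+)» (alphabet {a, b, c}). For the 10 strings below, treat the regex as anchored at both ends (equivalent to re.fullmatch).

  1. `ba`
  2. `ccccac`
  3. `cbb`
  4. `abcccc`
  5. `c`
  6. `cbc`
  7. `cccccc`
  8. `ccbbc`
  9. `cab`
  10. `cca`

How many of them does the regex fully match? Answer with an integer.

1. `ba` → no match
2. `ccccac` → no match
3. `cbb` → no match
4. `abcccc` → no match
5. `c` → match
6. `cbc` → no match
7. `cccccc` → match
8. `ccbbc` → no match
9. `cab` → no match
10. `cca` → no match
Total matched: 2

2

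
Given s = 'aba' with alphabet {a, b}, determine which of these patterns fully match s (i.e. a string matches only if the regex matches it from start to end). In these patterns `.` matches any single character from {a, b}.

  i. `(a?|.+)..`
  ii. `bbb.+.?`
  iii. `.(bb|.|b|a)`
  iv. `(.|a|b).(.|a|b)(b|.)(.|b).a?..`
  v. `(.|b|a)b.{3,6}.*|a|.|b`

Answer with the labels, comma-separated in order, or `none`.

i

i → match
ii → no match — must start with 'bbb'
iii → no match
iv → no match
v → no match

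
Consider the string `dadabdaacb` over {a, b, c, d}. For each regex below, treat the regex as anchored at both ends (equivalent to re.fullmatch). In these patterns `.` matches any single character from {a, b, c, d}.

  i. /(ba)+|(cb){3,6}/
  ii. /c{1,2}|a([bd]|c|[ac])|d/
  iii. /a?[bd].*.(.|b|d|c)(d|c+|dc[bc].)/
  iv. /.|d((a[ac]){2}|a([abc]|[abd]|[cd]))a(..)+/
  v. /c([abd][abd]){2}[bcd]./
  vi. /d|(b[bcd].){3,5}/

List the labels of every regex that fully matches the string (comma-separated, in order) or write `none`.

iv

i → no match
ii → no match
iii → no match
iv → match
v → no match — must start with `c`
vi → no match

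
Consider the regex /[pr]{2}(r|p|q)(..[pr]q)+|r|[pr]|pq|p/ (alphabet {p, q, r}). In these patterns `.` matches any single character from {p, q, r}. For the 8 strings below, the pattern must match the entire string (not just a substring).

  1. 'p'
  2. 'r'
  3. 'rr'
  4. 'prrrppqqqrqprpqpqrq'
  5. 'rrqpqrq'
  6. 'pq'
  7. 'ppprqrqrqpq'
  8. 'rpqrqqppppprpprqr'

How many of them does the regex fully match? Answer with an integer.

6

1 → match
2 → match
3 → no match
4 → match
5 → match
6 → match
7 → match
8 → no match
Total matched: 6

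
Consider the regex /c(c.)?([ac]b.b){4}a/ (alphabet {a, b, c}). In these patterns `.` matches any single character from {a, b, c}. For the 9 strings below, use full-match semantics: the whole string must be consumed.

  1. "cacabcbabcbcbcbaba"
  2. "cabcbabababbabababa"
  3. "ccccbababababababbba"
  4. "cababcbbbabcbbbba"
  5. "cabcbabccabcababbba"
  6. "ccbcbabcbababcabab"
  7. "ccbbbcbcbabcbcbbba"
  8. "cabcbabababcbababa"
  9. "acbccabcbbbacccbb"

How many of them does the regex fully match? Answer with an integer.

3

1 → no match
2 → no match
3 → match
4 → no match
5 → no match
6 → no match — must end with "ba"
7 → match
8 → match
9 → no match — must start with "c"
Total matched: 3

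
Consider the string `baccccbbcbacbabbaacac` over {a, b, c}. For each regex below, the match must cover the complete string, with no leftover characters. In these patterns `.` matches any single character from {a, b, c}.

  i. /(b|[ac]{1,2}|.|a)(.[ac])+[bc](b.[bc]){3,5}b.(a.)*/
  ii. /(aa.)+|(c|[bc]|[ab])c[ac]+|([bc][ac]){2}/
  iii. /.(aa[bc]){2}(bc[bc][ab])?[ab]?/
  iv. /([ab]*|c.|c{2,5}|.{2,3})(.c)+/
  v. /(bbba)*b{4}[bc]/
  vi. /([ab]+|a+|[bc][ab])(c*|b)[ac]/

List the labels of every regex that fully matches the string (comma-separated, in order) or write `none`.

i

i → match
ii → no match
iii → no match
iv → no match
v → no match
vi → no match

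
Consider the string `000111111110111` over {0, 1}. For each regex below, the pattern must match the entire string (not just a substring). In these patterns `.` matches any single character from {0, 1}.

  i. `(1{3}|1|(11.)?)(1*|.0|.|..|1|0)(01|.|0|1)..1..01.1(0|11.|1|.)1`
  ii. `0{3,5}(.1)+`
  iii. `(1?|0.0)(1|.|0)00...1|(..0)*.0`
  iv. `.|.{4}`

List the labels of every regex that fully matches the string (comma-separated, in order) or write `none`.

ii

i → no match
ii → match
iii → no match
iv → no match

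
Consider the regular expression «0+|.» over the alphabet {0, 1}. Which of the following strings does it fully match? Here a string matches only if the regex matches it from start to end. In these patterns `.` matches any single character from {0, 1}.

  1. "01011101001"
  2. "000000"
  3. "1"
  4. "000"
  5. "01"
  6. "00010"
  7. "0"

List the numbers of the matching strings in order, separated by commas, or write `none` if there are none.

1 → no match
2 → match
3 → match
4 → match
5 → no match
6 → no match
7 → match

2, 3, 4, 7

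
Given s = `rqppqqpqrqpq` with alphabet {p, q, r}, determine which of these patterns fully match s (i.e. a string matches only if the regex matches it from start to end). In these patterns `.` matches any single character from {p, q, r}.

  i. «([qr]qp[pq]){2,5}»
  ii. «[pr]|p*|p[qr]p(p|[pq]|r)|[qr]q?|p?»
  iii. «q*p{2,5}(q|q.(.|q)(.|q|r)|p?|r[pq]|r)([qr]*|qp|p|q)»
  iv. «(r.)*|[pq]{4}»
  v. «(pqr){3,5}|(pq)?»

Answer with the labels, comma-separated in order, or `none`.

i

i → match
ii → no match
iii → no match
iv → no match
v → no match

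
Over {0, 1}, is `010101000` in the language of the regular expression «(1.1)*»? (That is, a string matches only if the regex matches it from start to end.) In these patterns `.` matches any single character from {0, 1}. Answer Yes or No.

No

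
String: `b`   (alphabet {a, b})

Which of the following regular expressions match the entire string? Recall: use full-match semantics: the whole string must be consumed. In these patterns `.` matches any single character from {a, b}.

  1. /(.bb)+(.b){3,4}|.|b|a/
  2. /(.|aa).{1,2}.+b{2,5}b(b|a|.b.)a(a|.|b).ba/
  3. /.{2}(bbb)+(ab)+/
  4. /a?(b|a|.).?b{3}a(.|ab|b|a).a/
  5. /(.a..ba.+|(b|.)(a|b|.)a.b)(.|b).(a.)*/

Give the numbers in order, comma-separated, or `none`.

1

1 → match
2 → no match — must end with `ba`
3 → no match — must end with `ab`
4 → no match — must end with `a`
5 → no match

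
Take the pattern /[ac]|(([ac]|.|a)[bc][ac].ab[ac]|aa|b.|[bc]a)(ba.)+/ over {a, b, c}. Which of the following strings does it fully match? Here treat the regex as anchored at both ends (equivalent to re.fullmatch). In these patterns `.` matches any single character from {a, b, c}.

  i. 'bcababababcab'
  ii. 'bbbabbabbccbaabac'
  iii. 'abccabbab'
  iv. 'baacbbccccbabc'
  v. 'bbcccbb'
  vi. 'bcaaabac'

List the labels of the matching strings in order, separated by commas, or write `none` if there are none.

none

i → no match
ii → no match
iii. 'abccabbab' → no match
iv → no match
v. 'bbcccbb' → no match
vi. 'bcaaabac' → no match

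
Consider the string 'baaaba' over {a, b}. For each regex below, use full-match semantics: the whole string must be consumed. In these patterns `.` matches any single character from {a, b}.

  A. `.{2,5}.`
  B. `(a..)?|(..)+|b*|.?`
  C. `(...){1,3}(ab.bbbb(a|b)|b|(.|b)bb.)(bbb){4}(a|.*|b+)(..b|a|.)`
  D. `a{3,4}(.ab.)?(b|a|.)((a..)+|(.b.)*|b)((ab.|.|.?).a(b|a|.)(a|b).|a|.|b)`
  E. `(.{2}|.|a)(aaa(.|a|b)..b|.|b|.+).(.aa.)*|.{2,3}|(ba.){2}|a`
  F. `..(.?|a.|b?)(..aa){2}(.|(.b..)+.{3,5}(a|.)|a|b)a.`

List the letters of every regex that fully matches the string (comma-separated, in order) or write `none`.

A, B, E

A → match
B → match
C → no match
D → no match — must start with 'a'
E → match
F → no match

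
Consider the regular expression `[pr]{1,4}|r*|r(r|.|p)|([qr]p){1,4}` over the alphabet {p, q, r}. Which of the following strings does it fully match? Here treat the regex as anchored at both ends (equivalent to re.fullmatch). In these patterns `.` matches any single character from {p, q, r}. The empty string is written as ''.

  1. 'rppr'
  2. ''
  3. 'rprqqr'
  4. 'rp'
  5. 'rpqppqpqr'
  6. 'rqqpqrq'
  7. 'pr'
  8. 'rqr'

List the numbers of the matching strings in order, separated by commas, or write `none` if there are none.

1, 2, 4, 7

1. 'rppr' → match
2. '' → match
3. 'rprqqr' → no match
4. 'rp' → match
5. 'rpqppqpqr' → no match
6. 'rqqpqrq' → no match
7. 'pr' → match
8. 'rqr' → no match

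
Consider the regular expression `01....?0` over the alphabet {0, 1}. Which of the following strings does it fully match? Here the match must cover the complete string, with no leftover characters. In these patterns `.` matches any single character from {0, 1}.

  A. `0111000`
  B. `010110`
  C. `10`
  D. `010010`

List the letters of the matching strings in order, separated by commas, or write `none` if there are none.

A → match
B → match
C → no match — must start with `01`
D → match

A, B, D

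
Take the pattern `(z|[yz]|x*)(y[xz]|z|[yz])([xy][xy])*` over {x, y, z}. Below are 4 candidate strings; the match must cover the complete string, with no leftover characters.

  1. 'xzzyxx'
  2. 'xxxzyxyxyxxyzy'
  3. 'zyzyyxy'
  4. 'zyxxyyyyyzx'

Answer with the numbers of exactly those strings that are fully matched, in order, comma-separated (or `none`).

3

1 → no match
2 → no match
3 → match
4 → no match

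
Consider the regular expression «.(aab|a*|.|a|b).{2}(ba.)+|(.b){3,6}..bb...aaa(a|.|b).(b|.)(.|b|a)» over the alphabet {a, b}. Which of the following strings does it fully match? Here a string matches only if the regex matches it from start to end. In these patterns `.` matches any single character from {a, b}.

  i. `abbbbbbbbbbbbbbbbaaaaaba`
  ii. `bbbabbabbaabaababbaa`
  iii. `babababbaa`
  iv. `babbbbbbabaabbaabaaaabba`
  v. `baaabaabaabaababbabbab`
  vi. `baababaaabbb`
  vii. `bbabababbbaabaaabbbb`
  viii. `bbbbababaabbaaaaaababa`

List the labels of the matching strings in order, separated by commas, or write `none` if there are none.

i, iii, v, vii, viii

i → match
ii → no match
iii → match
iv → no match
v → match
vi → no match
vii → match
viii → match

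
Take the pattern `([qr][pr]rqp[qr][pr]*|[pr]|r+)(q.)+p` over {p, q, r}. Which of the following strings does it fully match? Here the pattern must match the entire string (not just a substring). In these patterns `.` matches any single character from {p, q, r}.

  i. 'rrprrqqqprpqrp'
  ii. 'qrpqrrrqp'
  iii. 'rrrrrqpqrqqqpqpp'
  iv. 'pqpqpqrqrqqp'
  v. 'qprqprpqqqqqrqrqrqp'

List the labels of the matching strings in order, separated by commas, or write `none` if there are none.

iii, iv

i → no match
ii → no match
iii → match
iv → match
v → no match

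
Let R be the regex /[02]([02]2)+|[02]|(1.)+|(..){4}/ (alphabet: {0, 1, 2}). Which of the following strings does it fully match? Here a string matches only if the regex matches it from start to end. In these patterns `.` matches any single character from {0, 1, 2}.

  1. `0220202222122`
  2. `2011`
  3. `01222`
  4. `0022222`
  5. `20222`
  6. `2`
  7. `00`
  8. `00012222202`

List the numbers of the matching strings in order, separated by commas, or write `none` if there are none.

4, 5, 6

1 → no match
2. `2011` → no match
3. `01222` → no match
4. `0022222` → match
5. `20222` → match
6. `2` → match
7. `00` → no match
8. `00012222202` → no match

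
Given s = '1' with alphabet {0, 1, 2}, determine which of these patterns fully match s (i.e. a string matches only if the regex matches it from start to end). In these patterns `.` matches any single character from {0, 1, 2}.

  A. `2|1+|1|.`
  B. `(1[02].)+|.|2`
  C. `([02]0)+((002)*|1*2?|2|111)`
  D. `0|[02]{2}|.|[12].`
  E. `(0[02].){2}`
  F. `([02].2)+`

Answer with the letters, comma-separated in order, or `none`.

A, B, D

A → match
B → match
C → no match
D → match
E → no match — must start with '0'
F → no match — must end with '2'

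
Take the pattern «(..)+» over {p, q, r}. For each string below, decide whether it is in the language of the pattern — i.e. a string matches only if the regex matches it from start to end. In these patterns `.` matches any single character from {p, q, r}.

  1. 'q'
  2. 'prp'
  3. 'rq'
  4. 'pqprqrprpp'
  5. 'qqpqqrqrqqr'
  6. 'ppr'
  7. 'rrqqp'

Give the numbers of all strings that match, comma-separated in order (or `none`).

1 → no match
2 → no match
3 → match
4 → match
5 → no match
6 → no match
7 → no match

3, 4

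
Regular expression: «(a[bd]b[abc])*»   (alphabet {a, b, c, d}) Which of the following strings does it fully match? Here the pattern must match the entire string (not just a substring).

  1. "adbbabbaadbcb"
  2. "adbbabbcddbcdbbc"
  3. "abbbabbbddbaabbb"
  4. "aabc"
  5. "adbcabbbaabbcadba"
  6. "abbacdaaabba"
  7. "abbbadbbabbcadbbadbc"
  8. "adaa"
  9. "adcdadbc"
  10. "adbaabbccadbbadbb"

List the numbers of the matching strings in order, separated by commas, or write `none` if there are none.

1 → no match
2 → no match
3 → no match
4 → no match
5 → no match
6 → no match
7 → match
8 → no match
9 → no match
10 → no match

7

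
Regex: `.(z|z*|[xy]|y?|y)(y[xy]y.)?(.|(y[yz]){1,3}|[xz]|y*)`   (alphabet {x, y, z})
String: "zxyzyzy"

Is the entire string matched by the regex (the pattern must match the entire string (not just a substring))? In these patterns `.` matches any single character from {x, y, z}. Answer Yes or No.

No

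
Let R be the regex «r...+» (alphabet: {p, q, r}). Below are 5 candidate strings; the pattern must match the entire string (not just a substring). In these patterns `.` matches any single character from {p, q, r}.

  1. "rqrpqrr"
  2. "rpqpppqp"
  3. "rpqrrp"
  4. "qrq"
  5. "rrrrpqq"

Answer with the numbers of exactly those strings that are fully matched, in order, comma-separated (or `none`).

1, 2, 3, 5

1 → match
2 → match
3 → match
4 → no match — must start with "r"
5 → match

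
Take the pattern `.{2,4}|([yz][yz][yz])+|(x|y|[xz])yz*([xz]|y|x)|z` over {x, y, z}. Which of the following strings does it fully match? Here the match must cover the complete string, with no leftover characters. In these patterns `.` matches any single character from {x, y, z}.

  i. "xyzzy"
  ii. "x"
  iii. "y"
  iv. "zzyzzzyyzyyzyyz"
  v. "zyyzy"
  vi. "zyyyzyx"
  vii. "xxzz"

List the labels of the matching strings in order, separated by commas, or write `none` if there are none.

i. "xyzzy" → match
ii. "x" → no match
iii. "y" → no match
iv → match
v. "zyyzy" → no match
vi. "zyyyzyx" → no match
vii. "xxzz" → match

i, iv, vii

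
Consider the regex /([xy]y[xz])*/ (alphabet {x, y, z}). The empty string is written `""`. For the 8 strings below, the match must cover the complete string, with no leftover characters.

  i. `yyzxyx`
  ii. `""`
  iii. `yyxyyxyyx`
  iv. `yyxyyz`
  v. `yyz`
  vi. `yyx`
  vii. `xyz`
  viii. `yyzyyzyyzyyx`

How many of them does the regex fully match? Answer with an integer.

i → match
ii → match
iii → match
iv → match
v → match
vi → match
vii → match
viii → match
Total matched: 8

8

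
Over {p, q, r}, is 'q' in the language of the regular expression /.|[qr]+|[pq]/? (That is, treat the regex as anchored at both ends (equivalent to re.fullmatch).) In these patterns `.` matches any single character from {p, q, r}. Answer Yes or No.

Yes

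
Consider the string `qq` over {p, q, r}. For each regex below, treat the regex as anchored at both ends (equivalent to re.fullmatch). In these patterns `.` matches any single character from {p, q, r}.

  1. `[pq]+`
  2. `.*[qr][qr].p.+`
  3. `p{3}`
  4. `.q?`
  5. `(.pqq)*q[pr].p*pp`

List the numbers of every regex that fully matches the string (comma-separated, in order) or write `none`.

1, 4

1 → match
2 → no match
3 → no match — must start with `p`
4 → match
5 → no match — must end with `pp`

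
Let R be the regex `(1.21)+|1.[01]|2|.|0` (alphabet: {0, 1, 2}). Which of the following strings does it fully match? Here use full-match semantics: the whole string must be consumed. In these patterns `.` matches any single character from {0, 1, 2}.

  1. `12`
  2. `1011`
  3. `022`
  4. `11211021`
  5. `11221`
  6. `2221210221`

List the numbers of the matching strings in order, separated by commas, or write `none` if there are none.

1. `12` → no match
2. `1011` → no match
3. `022` → no match
4. `11211021` → match
5. `11221` → no match
6. `2221210221` → no match

4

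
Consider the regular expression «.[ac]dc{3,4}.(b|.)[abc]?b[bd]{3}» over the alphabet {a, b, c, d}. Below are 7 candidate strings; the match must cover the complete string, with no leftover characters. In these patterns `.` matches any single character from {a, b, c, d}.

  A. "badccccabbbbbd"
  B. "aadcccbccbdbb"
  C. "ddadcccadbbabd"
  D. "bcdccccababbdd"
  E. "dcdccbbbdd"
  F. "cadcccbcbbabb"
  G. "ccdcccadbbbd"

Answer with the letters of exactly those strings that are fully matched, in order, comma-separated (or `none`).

A, B, D, G

A → match
B → match
C → no match
D → match
E → no match
F → no match
G → match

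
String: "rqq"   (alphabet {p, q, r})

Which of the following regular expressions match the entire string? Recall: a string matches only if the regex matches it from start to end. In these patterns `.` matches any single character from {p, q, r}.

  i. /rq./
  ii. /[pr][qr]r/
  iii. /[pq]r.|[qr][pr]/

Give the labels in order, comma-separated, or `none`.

i → match
ii → no match — must end with "r"
iii → no match

i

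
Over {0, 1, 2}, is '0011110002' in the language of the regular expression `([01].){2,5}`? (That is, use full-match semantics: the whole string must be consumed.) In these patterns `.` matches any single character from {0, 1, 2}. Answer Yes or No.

Yes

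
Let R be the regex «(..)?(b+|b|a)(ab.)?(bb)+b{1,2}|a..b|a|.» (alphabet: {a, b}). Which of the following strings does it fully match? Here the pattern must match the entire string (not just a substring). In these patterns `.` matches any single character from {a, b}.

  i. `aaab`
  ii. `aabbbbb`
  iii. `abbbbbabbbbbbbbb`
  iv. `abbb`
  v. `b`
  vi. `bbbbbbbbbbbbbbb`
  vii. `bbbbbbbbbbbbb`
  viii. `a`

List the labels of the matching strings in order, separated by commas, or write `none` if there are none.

i, ii, iii, iv, v, vi, vii, viii

i → match
ii → match
iii → match
iv → match
v → match
vi → match
vii → match
viii → match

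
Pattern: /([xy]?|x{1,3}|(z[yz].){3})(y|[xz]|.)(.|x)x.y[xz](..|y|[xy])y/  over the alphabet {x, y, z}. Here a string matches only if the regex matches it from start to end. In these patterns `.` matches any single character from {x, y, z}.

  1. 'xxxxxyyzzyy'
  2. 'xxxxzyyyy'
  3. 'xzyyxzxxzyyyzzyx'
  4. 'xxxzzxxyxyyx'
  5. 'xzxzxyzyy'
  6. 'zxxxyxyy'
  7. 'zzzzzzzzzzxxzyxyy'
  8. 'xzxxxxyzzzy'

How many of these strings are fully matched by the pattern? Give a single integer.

3

1 → match
2 → no match
3 → no match — must end with 'y'
4 → no match — must end with 'y'
5 → no match
6 → match
7 → match
8 → no match
Total matched: 3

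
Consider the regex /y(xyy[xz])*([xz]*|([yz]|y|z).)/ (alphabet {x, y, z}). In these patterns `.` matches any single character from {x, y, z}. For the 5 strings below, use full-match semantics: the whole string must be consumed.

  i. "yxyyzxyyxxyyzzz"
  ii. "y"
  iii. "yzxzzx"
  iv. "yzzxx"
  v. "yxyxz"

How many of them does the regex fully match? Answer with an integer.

4

i → match
ii. "y" → match
iii. "yzxzzx" → match
iv. "yzzxx" → match
v. "yxyxz" → no match
Total matched: 4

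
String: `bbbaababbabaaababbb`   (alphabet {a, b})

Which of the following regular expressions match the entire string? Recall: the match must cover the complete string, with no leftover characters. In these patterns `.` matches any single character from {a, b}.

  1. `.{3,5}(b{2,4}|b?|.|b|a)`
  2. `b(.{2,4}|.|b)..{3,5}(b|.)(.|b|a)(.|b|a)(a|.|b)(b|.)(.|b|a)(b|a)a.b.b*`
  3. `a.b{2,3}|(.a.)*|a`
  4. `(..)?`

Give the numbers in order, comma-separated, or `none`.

1 → no match
2 → match
3 → no match
4 → no match

2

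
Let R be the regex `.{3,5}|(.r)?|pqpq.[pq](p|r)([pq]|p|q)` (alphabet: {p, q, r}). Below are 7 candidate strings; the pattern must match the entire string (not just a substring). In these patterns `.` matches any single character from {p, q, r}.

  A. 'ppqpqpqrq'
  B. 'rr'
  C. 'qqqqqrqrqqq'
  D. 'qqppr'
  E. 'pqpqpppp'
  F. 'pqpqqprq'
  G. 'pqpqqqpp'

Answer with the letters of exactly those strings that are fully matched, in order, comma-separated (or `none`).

B, D, E, F, G

A → no match
B → match
C → no match
D → match
E → match
F → match
G → match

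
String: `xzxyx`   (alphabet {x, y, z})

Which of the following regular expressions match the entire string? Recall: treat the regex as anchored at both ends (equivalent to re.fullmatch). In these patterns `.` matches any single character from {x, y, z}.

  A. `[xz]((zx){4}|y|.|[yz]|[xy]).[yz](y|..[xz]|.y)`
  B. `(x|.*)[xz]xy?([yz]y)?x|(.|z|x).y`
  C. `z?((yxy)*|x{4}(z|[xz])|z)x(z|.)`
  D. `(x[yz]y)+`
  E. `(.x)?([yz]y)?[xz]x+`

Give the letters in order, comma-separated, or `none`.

A → no match
B → match
C → no match
D → no match — must end with `y`
E → no match

B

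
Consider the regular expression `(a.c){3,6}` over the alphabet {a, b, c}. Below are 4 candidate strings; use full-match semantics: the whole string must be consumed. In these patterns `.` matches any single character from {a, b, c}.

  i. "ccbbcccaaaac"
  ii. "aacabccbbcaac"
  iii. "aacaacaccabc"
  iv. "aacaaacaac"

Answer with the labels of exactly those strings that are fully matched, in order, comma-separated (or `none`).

i → no match — must start with "a"
ii → no match
iii → match
iv → no match

iii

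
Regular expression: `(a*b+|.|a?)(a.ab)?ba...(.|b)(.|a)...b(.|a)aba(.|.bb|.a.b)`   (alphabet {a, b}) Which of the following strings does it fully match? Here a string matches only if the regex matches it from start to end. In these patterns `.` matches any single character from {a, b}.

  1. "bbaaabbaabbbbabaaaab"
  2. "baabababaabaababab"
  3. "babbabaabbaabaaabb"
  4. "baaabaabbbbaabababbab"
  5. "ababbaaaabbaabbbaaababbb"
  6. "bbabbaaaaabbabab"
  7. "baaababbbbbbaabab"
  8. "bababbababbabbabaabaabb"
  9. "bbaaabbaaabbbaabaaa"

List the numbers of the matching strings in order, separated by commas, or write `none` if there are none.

1, 8

1 → match
2 → no match
3 → no match
4 → no match
5 → no match
6 → no match
7 → no match
8 → match
9 → no match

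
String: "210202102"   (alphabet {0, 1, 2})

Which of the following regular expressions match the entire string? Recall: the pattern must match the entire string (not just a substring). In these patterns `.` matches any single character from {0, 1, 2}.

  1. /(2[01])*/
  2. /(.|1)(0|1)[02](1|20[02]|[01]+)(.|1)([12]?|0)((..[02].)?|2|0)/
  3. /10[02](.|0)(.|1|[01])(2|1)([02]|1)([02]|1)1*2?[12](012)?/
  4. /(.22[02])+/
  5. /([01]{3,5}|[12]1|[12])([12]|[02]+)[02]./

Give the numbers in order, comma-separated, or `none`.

1 → no match
2 → match
3 → no match — must start with "10"
4 → no match
5 → no match

2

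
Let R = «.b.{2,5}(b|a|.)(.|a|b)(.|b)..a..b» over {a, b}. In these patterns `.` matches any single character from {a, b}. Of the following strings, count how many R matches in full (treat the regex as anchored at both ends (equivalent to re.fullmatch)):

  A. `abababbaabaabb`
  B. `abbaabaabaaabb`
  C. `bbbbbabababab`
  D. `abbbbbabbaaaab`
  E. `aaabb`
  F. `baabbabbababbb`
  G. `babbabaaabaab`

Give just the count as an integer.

A → match
B → match
C → match
D → match
E → no match
F → no match
G → no match
Total matched: 4

4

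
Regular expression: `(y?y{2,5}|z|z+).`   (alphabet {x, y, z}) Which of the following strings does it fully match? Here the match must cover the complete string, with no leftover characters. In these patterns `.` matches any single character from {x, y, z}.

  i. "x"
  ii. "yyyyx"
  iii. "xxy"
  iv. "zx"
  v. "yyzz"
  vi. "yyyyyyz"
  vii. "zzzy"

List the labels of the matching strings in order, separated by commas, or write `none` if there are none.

ii, iv, vi, vii

i → no match
ii → match
iii → no match
iv → match
v → no match
vi → match
vii → match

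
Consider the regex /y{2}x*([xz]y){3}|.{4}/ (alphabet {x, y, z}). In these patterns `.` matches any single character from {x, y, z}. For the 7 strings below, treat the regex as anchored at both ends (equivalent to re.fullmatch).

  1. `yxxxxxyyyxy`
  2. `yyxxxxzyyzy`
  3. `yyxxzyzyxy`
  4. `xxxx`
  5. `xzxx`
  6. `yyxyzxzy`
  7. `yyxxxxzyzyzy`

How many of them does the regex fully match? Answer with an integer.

1 → no match
2 → no match
3 → match
4 → match
5 → match
6 → no match
7 → match
Total matched: 4

4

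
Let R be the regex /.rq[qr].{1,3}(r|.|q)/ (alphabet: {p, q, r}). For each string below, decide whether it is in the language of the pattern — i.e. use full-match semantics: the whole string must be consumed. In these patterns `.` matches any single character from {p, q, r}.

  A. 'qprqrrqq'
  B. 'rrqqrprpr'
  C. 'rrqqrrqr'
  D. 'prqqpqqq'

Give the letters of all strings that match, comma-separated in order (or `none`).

C, D

A → no match
B → no match
C → match
D → match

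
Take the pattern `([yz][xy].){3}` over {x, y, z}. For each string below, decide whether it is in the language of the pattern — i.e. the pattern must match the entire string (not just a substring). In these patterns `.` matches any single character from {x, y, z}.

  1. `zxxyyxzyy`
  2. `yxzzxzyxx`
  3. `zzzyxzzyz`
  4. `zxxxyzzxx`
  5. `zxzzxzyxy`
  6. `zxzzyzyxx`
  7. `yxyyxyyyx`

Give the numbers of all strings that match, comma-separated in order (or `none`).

1, 2, 5, 6, 7

1. `zxxyyxzyy` → match
2. `yxzzxzyxx` → match
3. `zzzyxzzyz` → no match
4. `zxxxyzzxx` → no match
5. `zxzzxzyxy` → match
6. `zxzzyzyxx` → match
7. `yxyyxyyyx` → match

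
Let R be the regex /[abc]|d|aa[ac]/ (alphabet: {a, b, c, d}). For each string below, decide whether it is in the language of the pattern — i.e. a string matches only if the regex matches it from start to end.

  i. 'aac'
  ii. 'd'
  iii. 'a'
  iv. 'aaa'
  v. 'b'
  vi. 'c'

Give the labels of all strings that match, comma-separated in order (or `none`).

i → match
ii → match
iii → match
iv → match
v → match
vi → match

i, ii, iii, iv, v, vi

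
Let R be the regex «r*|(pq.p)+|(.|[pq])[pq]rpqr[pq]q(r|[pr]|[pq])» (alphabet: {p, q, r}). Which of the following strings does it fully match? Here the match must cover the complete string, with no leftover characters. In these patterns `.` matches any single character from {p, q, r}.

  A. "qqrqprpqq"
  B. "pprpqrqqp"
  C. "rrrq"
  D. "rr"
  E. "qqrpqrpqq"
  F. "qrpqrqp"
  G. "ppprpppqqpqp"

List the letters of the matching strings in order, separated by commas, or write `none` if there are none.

A. "qqrqprpqq" → no match
B. "pprpqrqqp" → match
C. "rrrq" → no match
D. "rr" → match
E. "qqrpqrpqq" → match
F. "qrpqrqp" → no match
G. "ppprpppqqpqp" → no match

B, D, E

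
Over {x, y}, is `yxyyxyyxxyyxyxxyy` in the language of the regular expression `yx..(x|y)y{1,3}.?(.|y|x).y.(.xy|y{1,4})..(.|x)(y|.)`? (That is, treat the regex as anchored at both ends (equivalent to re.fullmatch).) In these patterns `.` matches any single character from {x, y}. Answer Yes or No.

Yes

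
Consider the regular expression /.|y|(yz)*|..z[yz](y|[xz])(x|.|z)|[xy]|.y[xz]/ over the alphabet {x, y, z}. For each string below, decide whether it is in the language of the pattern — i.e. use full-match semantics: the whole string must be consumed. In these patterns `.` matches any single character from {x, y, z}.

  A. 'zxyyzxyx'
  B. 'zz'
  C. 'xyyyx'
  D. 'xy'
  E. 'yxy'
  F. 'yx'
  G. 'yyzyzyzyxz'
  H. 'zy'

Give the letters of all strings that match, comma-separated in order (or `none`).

A → no match
B → no match
C → no match
D → no match
E → no match
F → no match
G → no match
H → no match

none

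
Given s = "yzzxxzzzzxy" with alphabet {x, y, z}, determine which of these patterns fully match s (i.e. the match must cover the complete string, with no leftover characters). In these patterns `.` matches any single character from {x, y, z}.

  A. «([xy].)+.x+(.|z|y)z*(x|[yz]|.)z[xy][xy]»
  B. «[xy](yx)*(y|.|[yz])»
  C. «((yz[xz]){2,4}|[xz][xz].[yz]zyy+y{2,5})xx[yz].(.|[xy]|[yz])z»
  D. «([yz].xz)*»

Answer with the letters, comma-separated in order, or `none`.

A → match
B → no match
C → no match — must end with "z"
D → no match

A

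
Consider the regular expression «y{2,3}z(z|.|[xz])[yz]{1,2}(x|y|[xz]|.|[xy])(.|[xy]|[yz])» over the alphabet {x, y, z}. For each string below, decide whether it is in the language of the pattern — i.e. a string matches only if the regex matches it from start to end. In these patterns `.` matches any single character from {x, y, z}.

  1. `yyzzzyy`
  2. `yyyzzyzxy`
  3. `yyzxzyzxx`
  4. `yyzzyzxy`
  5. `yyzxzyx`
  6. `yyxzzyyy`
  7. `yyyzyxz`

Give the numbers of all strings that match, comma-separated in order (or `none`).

1 → match
2 → match
3 → no match
4 → match
5 → match
6 → no match
7 → no match

1, 2, 4, 5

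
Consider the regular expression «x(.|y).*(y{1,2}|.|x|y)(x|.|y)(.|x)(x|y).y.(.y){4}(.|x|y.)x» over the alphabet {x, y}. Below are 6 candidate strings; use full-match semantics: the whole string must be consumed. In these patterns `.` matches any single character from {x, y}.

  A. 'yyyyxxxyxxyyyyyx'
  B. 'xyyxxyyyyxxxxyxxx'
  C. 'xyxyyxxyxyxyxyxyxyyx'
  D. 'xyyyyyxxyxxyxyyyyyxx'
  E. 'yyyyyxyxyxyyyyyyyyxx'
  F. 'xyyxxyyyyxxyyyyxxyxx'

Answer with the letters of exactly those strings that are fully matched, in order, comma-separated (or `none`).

D

A → no match — must start with 'x'
B → no match
C → no match
D → match
E → no match — must start with 'x'
F → no match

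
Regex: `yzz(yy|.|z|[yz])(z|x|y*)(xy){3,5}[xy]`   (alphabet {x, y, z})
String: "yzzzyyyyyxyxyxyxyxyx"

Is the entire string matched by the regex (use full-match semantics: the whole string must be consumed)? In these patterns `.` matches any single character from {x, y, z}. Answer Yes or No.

Yes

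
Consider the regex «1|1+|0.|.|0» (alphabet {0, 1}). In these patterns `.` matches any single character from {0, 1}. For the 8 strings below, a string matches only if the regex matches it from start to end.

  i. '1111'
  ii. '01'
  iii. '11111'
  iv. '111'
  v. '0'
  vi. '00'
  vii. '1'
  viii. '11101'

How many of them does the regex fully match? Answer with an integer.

i → match
ii → match
iii → match
iv → match
v → match
vi → match
vii → match
viii → no match
Total matched: 7

7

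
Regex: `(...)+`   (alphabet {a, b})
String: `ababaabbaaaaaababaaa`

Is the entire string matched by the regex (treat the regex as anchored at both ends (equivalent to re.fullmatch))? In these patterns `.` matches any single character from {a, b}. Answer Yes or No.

No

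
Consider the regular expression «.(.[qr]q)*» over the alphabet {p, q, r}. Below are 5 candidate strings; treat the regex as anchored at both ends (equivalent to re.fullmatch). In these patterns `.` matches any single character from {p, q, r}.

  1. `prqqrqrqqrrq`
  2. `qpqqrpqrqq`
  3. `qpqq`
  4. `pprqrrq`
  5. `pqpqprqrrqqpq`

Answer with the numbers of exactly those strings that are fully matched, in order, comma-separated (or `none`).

3, 4

1. `prqqrqrqqrrq` → no match
2. `qpqqrpqrqq` → no match
3. `qpqq` → match
4. `pprqrrq` → match
5 → no match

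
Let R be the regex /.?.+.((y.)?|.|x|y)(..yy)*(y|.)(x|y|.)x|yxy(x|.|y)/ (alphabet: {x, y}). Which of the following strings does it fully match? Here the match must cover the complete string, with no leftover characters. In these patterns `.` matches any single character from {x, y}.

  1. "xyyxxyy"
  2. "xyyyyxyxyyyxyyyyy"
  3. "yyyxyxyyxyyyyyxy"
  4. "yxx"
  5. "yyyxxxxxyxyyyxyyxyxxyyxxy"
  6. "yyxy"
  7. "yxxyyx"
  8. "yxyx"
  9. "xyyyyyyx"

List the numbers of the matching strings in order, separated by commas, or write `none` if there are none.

7, 8, 9

1 → no match
2 → no match
3 → no match
4 → no match
5 → no match
6 → no match
7 → match
8 → match
9 → match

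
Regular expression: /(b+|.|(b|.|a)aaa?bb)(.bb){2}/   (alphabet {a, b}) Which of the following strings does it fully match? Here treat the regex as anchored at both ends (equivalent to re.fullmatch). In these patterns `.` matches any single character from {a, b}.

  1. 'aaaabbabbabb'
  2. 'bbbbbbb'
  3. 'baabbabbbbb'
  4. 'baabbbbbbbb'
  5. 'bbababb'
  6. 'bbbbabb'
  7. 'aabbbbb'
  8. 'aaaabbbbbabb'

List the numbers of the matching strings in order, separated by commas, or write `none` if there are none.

1, 2, 3, 4, 6, 7, 8

1. 'aaaabbabbabb' → match
2. 'bbbbbbb' → match
3. 'baabbabbbbb' → match
4. 'baabbbbbbbb' → match
5. 'bbababb' → no match
6. 'bbbbabb' → match
7. 'aabbbbb' → match
8. 'aaaabbbbbabb' → match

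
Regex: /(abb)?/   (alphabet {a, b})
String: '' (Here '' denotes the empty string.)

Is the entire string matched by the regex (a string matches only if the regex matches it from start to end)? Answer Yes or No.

Yes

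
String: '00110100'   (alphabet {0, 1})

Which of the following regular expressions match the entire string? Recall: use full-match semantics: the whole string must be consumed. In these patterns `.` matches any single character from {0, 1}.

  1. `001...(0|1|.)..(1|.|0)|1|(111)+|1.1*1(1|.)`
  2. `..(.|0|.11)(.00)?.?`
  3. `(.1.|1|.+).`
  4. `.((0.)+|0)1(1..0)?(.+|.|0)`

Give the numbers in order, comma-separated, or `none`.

1 → no match
2 → no match
3 → match
4 → match

3, 4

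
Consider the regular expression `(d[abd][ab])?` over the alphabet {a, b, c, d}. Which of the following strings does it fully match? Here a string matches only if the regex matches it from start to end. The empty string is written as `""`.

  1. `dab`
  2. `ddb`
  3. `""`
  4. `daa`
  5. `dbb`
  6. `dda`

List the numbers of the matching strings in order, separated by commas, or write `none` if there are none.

1 → match
2 → match
3 → match
4 → match
5 → match
6 → match

1, 2, 3, 4, 5, 6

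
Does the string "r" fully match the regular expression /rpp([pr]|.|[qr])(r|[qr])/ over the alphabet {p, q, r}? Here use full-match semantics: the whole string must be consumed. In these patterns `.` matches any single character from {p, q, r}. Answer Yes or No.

Every match must start with "rpp", but "r" does not.

No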